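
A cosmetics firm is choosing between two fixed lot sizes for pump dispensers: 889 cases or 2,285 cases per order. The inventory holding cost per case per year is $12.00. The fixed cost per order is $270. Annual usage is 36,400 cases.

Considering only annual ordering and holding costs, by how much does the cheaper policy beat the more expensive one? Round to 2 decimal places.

$1,621.98

TC(Q) = (D/Q)S + (Q/2)H
TC(889) = (36,400/889)×270 + (889/2)×12 = $16,389.12
TC(2,285) = (36,400/2,285)×270 + (2,285/2)×12 = $18,011.09
Cheaper: Q = 889.  Difference = $1,621.98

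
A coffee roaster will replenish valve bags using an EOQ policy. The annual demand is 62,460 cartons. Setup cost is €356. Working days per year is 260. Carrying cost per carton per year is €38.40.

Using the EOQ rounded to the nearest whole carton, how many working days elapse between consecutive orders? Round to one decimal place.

Optimal lot size Q* = (2 × 62,460 × €356 / €38.4)^½ ≈ 1,076.16 → Q = 1,076 cartons
Days between orders = 260 / (D/Q) = 260 / 58.048 ≈ 4.479

4.5 days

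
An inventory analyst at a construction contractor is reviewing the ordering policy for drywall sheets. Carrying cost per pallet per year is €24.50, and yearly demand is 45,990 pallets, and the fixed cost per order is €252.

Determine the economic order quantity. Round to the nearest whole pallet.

EOQ = √(2DS/H) = √(2 × 45,990 × 252 / 24.5)
    = √(946,080.00) ≈ 972.67

973 pallets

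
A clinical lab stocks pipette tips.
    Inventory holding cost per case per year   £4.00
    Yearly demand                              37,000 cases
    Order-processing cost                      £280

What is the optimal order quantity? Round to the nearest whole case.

2,276 cases

Q* = √(2·D·S / H) = √(2·37,000·280 / 4) = √5,180,000.0 ≈ 2,275.96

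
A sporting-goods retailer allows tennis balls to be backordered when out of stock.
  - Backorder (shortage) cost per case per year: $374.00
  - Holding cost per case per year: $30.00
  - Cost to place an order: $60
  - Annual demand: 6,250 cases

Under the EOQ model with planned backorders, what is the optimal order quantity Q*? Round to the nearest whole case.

Basic EOQ = √(2·6,250·60/30) = 158.114
Backorder adjustment √((H+b)/b) = √((30+374)/374) = 1.0393
Q* = 158.114 × 1.0393 ≈ 164.33

164 cases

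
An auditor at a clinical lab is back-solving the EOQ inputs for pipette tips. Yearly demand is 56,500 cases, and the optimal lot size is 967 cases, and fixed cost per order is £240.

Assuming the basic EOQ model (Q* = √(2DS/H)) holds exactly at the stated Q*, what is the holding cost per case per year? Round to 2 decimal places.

Since Q* = (2DS/H)^½, squaring gives Q*²·H = 2DS.
H = 2DS / Q² = 2 × 56,500 × 240 / 967² = 29.0026

£29.00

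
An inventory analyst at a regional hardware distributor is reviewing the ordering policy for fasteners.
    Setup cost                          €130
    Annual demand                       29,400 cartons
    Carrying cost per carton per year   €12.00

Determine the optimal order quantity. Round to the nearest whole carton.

Optimal lot size Q* = (2 × 29,400 × €130 / €12)^½ ≈ 798.12

798 cartons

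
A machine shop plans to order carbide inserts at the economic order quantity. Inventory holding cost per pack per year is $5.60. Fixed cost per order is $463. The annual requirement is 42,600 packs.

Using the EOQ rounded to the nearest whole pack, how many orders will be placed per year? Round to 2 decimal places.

16.05 orders per year

Q* = √(2·D·S / H) = √(2·42,600·463 / 5.6) = √7,044,214.3 ≈ 2,654.09 → Q = 2,654
Orders per year = D/Q = 42,600 / 2,654 = 16.051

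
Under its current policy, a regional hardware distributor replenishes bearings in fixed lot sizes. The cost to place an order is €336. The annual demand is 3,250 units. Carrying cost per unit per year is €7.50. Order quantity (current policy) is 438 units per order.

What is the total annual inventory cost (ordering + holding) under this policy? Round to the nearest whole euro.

€4,136

Orders/yr = 3,250/438 = 7.420; ordering cost = 7.420 × €336 = €2,493.15
Average inventory = 438/2 = 219; holding cost = 219 × €7.5 = €1,642.50
Total = €2,493.15 + €1,642.50 = €4,135.65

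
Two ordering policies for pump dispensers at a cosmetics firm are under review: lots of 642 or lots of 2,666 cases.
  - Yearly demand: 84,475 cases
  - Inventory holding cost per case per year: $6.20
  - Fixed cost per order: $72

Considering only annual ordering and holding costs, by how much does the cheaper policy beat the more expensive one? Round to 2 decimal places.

For each Q, cost = (D/Q)·S + (Q/2)·H.
TC(642) = (84,475/642)×72 + (642/2)×6.2 = $11,464.03
TC(2,666) = (84,475/2,666)×72 + (2,666/2)×6.2 = $10,546.00
Lots of 2,666 are cheaper by $918.04.

$918.04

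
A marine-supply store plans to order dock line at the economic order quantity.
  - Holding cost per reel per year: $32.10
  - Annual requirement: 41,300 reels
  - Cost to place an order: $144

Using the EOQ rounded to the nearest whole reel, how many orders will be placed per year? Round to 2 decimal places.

67.82 orders per year

Optimal lot size Q* = (2 × 41,300 × $144 / $32.1)^½ ≈ 608.72 → Q = 609
N = D/Q = 41,300/609 ≈ 67.816 orders/yr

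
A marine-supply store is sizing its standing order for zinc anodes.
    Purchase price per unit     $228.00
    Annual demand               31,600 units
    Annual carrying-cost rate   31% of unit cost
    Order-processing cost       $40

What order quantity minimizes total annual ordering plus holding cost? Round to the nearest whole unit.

H = i·C = 0.31 × $228 = $70.6800 per unit-year
Q* = √(2·D·S / H) = √(2·31,600·40 / 70.68) = √35,766.8 ≈ 189.12

189 units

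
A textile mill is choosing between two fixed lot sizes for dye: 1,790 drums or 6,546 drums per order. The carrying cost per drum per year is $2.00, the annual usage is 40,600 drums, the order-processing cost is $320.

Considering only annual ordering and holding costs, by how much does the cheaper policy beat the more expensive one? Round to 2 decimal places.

TC(Q) = (D/Q)S + (Q/2)H
TC(1,790) = (40,600/1,790)×320 + (1,790/2)×2 = $9,048.10
TC(6,546) = (40,600/6,546)×320 + (6,546/2)×2 = $8,530.72
Cheaper: Q = 6,546.  Difference = $517.38

$517.38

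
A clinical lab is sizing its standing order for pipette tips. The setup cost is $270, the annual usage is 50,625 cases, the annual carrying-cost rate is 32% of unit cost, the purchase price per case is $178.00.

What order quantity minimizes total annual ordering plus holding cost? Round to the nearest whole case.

693 cases

Carrying cost H = $178 × 32% = $56.9600/case/yr
EOQ = √(2DS/H) = √(2 × 50,625 × 270 / 56.96)
    = √(479,942.06) ≈ 692.78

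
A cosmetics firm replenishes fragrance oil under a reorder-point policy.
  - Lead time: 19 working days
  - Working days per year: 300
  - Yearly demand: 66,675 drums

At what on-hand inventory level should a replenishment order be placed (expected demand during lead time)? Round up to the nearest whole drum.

4,223 drums

Daily demand d = 66,675 / 300 = 222.250 drums/day
Demand during lead time = 222.250 × 19 = 4,222.75
Reorder point = 4,222.75 → round up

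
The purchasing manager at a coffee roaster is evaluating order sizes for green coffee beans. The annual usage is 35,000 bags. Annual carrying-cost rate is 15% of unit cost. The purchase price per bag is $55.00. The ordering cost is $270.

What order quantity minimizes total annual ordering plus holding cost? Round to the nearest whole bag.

1,514 bags

Carrying cost H = $55 × 15% = $8.2500/bag/yr
Q* = √(2·D·S / H) = √(2·35,000·270 / 8.25) = √2,290,909.1 ≈ 1,513.57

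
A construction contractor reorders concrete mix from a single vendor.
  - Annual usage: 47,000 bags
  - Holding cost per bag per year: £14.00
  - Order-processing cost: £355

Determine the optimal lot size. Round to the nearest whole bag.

Optimal lot size Q* = (2 × 47,000 × £355 / £14)^½ ≈ 1,543.88

1,544 bags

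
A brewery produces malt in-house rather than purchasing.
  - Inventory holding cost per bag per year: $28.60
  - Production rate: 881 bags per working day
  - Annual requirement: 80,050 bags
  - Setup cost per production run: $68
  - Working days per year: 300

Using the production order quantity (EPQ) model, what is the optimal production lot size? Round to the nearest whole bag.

Daily demand d = 80,050/300 = 266.833; p = 881; 1 − d/p = 0.69712
EPQ = √(2DS / (H(1 − d/p)))
    = √(2 × 80,050 × 68 / (28.6 × 0.69712)) ≈ 738.94

739 bags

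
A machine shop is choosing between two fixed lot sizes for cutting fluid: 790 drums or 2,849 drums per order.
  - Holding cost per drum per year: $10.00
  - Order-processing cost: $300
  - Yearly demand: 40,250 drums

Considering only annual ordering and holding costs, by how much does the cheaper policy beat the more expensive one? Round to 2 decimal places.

For each Q, cost = (D/Q)·S + (Q/2)·H.
TC(790) = (40,250/790)×300 + (790/2)×10 = $19,234.81
TC(2,849) = (40,250/2,849)×300 + (2,849/2)×10 = $18,483.33
Lots of 2,849 are cheaper by $751.48.

$751.48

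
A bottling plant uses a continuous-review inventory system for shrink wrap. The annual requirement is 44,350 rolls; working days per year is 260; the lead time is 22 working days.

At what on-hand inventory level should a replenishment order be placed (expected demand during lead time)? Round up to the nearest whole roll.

3,753 rolls

Daily demand d = 44,350 / 260 = 170.577 rolls/day
Demand during lead time = 170.577 × 22 = 3,752.69
Reorder point = 3,752.69 → round up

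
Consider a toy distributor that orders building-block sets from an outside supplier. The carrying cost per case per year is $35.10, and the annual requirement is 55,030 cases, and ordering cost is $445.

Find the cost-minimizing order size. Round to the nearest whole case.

Optimal lot size Q* = (2 × 55,030 × $445 / $35.1)^½ ≈ 1,181.25

1,181 cases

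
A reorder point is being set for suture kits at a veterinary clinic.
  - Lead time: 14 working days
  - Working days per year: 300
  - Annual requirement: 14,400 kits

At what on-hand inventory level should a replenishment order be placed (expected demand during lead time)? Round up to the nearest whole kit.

672 kits

Daily demand d = 14,400 / 300 = 48.000 kits/day
Demand during lead time = 48.000 × 14 = 672.00
Reorder point = 672.00 → round up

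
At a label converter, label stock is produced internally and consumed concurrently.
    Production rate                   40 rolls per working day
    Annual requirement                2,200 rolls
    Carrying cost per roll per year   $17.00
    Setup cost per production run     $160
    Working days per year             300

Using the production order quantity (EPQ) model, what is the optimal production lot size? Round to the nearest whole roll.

225 rolls

Daily demand d = 2,200/300 = 7.333; p = 40; 1 − d/p = 0.81667
EPQ = √(2DS / (H(1 − d/p)))
    = √(2 × 2,200 × 160 / (17 × 0.81667)) ≈ 225.18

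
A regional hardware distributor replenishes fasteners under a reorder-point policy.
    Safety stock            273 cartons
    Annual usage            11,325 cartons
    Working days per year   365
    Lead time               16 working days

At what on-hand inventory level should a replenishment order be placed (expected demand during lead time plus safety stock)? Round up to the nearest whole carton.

770 cartons

Daily demand d = 11,325 / 365 = 31.027 cartons/day
Demand during lead time = 31.027 × 16 = 496.44
Reorder point = 496.44 + 273 = 769.44 → round up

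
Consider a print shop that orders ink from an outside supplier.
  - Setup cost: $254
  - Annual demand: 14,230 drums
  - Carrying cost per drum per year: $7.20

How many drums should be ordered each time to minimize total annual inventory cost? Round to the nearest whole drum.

1,002 drums

Optimal lot size Q* = (2 × 14,230 × $254 / $7.2)^½ ≈ 1,002.00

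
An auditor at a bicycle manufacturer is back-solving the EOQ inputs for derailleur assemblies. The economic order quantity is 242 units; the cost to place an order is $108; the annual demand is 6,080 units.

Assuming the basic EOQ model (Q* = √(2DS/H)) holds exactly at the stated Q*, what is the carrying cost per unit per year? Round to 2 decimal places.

$22.42

EOQ relation: Q² = 2DS/H, so rearrange for the unknown.
H = 2DS / Q² = 2 × 6,080 × 108 / 242² = 22.4247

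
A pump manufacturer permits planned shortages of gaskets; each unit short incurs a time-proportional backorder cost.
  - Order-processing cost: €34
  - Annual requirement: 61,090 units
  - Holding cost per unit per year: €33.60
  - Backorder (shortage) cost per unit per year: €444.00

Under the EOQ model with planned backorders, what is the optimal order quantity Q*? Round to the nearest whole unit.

Q* = √(2DS/H) · √((H + b)/b)
   = √(2 × 61,090 × 34 / 33.6) · √((33.6 + 444) / 444)
   = 351.617 × 1.0371 ≈ 364.68

365 units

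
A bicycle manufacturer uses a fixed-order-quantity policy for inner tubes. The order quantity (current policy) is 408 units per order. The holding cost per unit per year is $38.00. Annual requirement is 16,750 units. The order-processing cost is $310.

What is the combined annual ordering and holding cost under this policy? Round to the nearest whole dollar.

Orders/yr = 16,750/408 = 41.054; ordering cost = 41.054 × $310 = $12,726.72
Average inventory = 408/2 = 204; holding cost = 204 × $38 = $7,752.00
Total = $12,726.72 + $7,752.00 = $20,478.72

$20,479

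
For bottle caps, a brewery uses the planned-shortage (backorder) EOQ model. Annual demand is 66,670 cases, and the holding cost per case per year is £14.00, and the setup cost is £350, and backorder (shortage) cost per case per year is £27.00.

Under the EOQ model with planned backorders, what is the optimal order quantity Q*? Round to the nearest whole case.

Q* = √(2DS/H) · √((H + b)/b)
   = √(2 × 66,670 × 350 / 14) · √((14 + 27) / 27)
   = 1,825.788 × 1.2323 ≈ 2,249.88

2,250 cases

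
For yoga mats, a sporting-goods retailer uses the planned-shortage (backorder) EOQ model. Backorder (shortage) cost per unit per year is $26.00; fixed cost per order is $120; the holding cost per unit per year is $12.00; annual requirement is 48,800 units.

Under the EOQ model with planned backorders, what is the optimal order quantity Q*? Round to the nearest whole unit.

Basic EOQ = √(2·48,800·120/12) = 987.927
Backorder adjustment √((H+b)/b) = √((12+26)/26) = 1.2089
Q* = 987.927 × 1.2089 ≈ 1,194.35

1,194 units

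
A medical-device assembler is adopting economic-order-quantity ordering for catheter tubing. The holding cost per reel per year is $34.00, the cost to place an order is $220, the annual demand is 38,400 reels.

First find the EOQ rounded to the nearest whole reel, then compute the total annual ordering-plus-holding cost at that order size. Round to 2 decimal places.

EOQ = √(2DS/H) = √(2 × 38,400 × 220 / 34)
    = √(496,941.18) ≈ 704.94 → Q = 705 reels
Annual ordering cost = (D/Q)·S = (38,400/705) × 220 = $11,982.98
Annual holding cost  = (Q/2)·H = (705/2) × 34 = $11,985.00
Total = $11,982.98 + $11,985.00 = $23,967.98

$23,967.98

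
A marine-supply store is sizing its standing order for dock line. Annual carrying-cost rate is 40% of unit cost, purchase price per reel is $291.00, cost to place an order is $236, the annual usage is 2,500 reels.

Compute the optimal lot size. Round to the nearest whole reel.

101 reels

H = i·C = 0.4 × $291 = $116.4000 per reel-year
Optimal lot size Q* = (2 × 2,500 × $236 / $116.4)^½ ≈ 100.68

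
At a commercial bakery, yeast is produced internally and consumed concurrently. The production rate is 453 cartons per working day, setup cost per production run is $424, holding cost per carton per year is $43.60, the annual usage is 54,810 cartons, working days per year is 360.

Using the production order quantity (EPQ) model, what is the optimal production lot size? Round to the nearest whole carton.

1,267 cartons

d = 54,810/360 = 152.2500 cartons/day;  effective holding cost H(1 − d/p) = 43.6·(1 − 152.2500/453) = 28.94636
Q* = √(2DS / H_eff) = √(2·54,810·424 / 28.94636) ≈ 1,267.16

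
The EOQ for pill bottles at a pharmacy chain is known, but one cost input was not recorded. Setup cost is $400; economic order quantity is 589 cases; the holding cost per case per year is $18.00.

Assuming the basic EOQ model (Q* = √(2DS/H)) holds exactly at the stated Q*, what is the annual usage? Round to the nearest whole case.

EOQ relation: Q² = 2DS/H, so rearrange for the unknown.
D = Q²H / (2S) = 589² × 18 / (2 × 400) = 7,805.72

7,806 cases per year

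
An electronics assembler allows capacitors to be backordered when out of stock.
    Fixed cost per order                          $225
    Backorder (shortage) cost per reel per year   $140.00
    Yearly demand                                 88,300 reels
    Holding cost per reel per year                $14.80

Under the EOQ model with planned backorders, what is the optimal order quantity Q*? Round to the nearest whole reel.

1,723 reels

Q* = √(2DS/H) · √((H + b)/b)
   = √(2 × 88,300 × 225 / 14.8) · √((14.8 + 140) / 140)
   = 1,638.535 × 1.0515 ≈ 1,722.97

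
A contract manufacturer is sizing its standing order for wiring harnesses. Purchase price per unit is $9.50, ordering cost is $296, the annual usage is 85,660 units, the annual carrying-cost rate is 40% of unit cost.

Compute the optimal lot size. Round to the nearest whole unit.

Carrying cost H = $9.5 × 40% = $3.8000/unit/yr
Optimal lot size Q* = (2 × 85,660 × $296 / $3.8)^½ ≈ 3,653.07

3,653 units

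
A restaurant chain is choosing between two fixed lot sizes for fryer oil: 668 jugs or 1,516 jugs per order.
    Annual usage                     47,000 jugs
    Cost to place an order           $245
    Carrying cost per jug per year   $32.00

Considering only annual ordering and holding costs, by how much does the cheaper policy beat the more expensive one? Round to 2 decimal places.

Annual cost at Q: ordering D·S/Q plus holding Q·H/2.
TC(668) = (47,000/668)×245 + (668/2)×32 = $27,926.02
TC(1,516) = (47,000/1,516)×245 + (1,516/2)×32 = $31,851.65
Lots of 668 are cheaper by $3,925.62.

$3,925.62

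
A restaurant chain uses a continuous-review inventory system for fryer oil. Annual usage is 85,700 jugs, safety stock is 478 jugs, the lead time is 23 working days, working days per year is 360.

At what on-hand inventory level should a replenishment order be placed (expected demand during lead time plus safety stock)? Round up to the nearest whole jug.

5,954 jugs

Daily demand d = 85,700 / 360 = 238.056 jugs/day
Demand during lead time = 238.056 × 23 = 5,475.28
Reorder point = 5,475.28 + 478 = 5,953.28 → round up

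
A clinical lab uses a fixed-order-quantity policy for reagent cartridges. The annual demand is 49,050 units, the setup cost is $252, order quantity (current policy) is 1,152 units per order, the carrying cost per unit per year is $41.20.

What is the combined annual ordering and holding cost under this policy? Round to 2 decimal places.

$34,460.89

Orders/yr = 49,050/1,152 = 42.578; ordering cost = 42.578 × $252 = $10,729.69
Average inventory = 1,152/2 = 576; holding cost = 576 × $41.2 = $23,731.20
Total = $10,729.69 + $23,731.20 = $34,460.89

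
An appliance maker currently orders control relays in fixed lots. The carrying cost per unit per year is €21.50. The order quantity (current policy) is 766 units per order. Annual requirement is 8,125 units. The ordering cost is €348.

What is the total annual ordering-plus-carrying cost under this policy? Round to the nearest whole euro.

€11,926

Orders/yr = 8,125/766 = 10.607; ordering cost = 10.607 × €348 = €3,691.25
Average inventory = 766/2 = 383; holding cost = 383 × €21.5 = €8,234.50
Total = €3,691.25 + €8,234.50 = €11,925.75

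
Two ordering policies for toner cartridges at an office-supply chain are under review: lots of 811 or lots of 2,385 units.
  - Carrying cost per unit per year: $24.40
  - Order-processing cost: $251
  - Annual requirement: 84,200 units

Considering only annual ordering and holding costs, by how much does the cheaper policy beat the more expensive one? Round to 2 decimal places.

$2,004.67

For each Q, cost = (D/Q)·S + (Q/2)·H.
TC(811) = (84,200/811)×251 + (811/2)×24.4 = $35,953.63
TC(2,385) = (84,200/2,385)×251 + (2,385/2)×24.4 = $37,958.30
Lots of 811 are cheaper by $2,004.67.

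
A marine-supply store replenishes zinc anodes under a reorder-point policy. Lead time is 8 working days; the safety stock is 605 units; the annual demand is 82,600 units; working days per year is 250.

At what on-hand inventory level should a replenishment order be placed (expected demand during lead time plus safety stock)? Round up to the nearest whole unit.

Daily demand d = 82,600 / 250 = 330.400 units/day
Demand during lead time = 330.400 × 8 = 2,643.20
Reorder point = 2,643.20 + 605 = 3,248.20 → round up

3,249 units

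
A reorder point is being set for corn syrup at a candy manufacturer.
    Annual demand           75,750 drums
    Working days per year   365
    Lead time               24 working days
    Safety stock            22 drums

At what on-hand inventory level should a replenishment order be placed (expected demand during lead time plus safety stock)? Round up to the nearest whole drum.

Daily demand d = 75,750 / 365 = 207.534 drums/day
Demand during lead time = 207.534 × 24 = 4,980.82
Reorder point = 4,980.82 + 22 = 5,002.82 → round up

5,003 drums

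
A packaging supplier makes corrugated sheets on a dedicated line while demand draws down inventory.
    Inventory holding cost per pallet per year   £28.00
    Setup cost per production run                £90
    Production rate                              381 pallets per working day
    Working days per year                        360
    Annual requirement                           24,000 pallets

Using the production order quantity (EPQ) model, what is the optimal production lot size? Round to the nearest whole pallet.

d = 24,000/360 = 66.6667 pallets/day;  effective holding cost H(1 − d/p) = 28·(1 − 66.6667/381) = 23.10061
Q* = √(2DS / H_eff) = √(2·24,000·90 / 23.10061) ≈ 432.44

432 pallets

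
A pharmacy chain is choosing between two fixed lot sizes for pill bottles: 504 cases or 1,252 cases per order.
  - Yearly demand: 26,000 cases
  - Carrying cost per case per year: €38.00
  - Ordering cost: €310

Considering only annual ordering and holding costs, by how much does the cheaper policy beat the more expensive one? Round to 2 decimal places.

TC(Q) = (D/Q)S + (Q/2)H
TC(504) = (26,000/504)×310 + (504/2)×38 = €25,568.06
TC(1,252) = (26,000/1,252)×310 + (1,252/2)×38 = €30,225.70
Cheaper: Q = 504.  Difference = €4,657.64

€4,657.64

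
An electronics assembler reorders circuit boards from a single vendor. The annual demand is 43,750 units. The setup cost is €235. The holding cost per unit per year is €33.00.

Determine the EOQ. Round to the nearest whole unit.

EOQ = √(2DS/H) = √(2 × 43,750 × 235 / 33)
    = √(623,106.06) ≈ 789.37

789 units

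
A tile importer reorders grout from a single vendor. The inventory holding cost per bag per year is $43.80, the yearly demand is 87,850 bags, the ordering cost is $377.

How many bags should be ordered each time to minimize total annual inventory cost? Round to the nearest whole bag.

1,230 bags

2DS/H = 2·87,850·377/43.8 = 1,512,303.65
EOQ = √1,512,303.65 ≈ 1,229.76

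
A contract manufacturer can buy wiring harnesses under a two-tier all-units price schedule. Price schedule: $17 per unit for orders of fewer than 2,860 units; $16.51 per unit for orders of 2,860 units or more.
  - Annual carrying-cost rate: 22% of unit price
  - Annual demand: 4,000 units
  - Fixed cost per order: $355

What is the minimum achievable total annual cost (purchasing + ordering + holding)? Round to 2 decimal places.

$71,259.08

H₁ = 22%×$17 = $3.7400;  H₂ = 22%×$16.51 = $3.6322
EOQ₁ = √(2×4,000×355/3.7400) = 871.41  (< 2,860, feasible at tier 1)
EOQ₂ = √(2×4,000×355/3.6322) = 884.25  (< 2,860 → use Q = 2,860 at tier-2 price)
TC(tier 1 (EOQ₁), Q≈871.4) = $71,259.08
TC(tier 2, Q≈2,860.0) = $71,730.55
Minimum at tier 1 (EOQ₁): $71,259.08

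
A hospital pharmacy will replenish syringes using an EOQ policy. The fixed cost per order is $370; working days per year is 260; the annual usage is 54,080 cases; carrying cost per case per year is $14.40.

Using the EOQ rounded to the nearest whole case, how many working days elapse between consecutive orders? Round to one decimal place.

Optimal lot size Q* = (2 × 54,080 × $370 / $14.4)^½ ≈ 1,667.07 → Q = 1,667 cases
Days between orders = 260 / (D/Q) = 260 / 32.442 ≈ 8.014

8.0 days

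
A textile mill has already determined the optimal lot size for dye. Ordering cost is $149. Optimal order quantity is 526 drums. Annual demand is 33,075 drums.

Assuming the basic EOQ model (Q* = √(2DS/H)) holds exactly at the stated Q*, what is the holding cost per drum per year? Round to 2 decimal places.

EOQ relation: Q² = 2DS/H, so rearrange for the unknown.
H = 2DS / Q² = 2 × 33,075 × 149 / 526² = 35.6242

$35.62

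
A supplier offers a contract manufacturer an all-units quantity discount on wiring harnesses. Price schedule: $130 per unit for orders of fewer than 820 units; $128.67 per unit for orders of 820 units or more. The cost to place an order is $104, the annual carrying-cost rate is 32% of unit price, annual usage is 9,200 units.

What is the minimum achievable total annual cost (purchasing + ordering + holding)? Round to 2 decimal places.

$1,201,812.33

H₁ = 32%×$130 = $41.6000;  H₂ = 32%×$128.67 = $41.1744
EOQ₁ = √(2×9,200×104/41.6000) = 214.48  (< 820, feasible at tier 1)
EOQ₂ = √(2×9,200×104/41.1744) = 215.58  (< 820 → use Q = 820 at tier-2 price)
TC(tier 1 (EOQ₁), Q≈214.5) = $1,204,922.21
TC(tier 2, Q≈820.0) = $1,201,812.33
Minimum at tier 2: $1,201,812.33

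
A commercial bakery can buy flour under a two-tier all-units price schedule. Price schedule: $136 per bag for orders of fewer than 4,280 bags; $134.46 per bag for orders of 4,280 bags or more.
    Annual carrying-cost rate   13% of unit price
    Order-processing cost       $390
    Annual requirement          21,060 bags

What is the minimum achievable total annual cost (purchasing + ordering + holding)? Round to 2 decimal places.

$2,871,053.39

H₁ = 13%×$136 = $17.6800;  H₂ = 13%×$134.46 = $17.4798
EOQ₁ = √(2×21,060×390/17.6800) = 963.91  (< 4,280, feasible at tier 1)
EOQ₂ = √(2×21,060×390/17.4798) = 969.41  (< 4,280 → use Q = 4,280 at tier-2 price)
TC(tier 1 (EOQ₁), Q≈963.9) = $2,881,201.88
TC(tier 2, Q≈4,280.0) = $2,871,053.39
Minimum at tier 2: $2,871,053.39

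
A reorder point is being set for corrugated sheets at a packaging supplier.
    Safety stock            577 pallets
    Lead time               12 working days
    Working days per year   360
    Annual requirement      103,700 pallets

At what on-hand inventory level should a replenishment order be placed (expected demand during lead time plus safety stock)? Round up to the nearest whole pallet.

4,034 pallets

Daily demand d = 103,700 / 360 = 288.056 pallets/day
Demand during lead time = 288.056 × 12 = 3,456.67
Reorder point = 3,456.67 + 577 = 4,033.67 → round up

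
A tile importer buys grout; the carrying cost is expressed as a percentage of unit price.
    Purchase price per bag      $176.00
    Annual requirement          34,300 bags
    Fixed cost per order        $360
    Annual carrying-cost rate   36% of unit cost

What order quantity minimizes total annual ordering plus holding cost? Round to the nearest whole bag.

624 bags

H = i·C = 0.36 × $176 = $63.3600 per bag-year
EOQ = √(2DS/H) = √(2 × 34,300 × 360 / 63.36)
    = √(389,772.73) ≈ 624.32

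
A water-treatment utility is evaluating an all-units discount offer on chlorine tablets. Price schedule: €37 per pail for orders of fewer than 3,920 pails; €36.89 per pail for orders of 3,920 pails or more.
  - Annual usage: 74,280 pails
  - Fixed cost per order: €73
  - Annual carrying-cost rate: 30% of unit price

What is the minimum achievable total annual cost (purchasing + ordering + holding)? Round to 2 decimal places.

H₁ = 30%×€37 = €11.1000;  H₂ = 30%×€36.89 = €11.0670
EOQ₁ = √(2×74,280×73/11.1000) = 988.44  (< 3,920, feasible at tier 1)
EOQ₂ = √(2×74,280×73/11.0670) = 989.91  (< 3,920 → use Q = 3,920 at tier-2 price)
TC(tier 1 (EOQ₁), Q≈988.4) = €2,759,331.70
TC(tier 2, Q≈3,920.0) = €2,763,263.80
Minimum at tier 1 (EOQ₁): €2,759,331.70

€2,759,331.70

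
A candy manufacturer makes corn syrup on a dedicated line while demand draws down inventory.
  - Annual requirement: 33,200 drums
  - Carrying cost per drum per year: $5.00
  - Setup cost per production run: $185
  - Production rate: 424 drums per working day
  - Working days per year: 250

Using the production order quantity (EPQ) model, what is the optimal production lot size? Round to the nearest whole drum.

Daily demand d = 33,200/250 = 132.800; p = 424; 1 − d/p = 0.68679
EPQ = √(2DS / (H(1 − d/p)))
    = √(2 × 33,200 × 185 / (5 × 0.68679)) ≈ 1,891.35

1,891 drums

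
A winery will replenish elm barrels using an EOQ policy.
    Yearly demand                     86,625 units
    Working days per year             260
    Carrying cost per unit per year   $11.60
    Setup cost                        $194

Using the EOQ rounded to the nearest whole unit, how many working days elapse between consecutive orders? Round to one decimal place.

EOQ = √(2DS/H) = √(2 × 86,625 × 194 / 11.6)
    = √(2,897,456.90) ≈ 1,702.19 → Q = 1,702 units
T = Q/D × 260 days = 1,702/86,625 × 260 = 5.108 days

5.1 days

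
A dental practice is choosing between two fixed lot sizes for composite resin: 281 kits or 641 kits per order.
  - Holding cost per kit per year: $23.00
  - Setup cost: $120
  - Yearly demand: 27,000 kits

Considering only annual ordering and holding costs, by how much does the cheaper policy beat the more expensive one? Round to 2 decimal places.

Annual cost at Q: ordering D·S/Q plus holding Q·H/2.
TC(281) = (27,000/281)×120 + (281/2)×23 = $14,761.75
TC(641) = (27,000/641)×120 + (641/2)×23 = $12,426.10
|ΔTC| = |$14,761.75 − $12,426.10| = $2,335.65

$2,335.65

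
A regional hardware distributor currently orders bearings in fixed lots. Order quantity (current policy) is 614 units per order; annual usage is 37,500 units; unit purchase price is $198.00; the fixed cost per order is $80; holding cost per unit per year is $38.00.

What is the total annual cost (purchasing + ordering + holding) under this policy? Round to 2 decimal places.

Annual ordering cost = (D/Q)·S = (37,500/614) × 80 = $4,885.99
Annual holding cost  = (Q/2)·H = (614/2) × 38 = $11,666.00
Purchase cost = D·C = 37,500 × 198 = $7,425,000.00
Total = $4,885.99 + $11,666.00 + $7,425,000.00 = $7,441,551.99

$7,441,551.99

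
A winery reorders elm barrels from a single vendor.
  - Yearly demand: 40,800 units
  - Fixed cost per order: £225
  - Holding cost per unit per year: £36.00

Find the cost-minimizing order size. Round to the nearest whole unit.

714 units

Q* = √(2·D·S / H) = √(2·40,800·225 / 36) = √510,000.0 ≈ 714.14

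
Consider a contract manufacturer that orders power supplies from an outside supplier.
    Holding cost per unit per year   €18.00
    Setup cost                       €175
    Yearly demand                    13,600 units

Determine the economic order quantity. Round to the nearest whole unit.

2DS/H = 2·13,600·175/18 = 264,444.44
EOQ = √264,444.44 ≈ 514.24

514 units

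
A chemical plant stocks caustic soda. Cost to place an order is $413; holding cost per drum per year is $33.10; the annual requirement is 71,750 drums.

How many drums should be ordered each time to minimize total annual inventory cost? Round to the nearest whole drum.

1,338 drums

EOQ = √(2DS/H) = √(2 × 71,750 × 413 / 33.1)
    = √(1,790,498.49) ≈ 1,338.10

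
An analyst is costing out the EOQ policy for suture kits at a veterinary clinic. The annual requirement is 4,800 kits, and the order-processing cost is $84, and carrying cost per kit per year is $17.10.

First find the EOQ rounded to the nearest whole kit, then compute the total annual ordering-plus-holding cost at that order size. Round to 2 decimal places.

2DS/H = 2·4,800·84/17.1 = 47,157.89
EOQ = √47,157.89 ≈ 217.16 → Q = 217 kits
Ordering: D/Q × S = 4,800/217 × $84 = $1,858.06
Holding:  Q/2 × H = 217/2 × $17.1 = $1,855.35
Total = $1,858.06 + $1,855.35 = $3,713.41

$3,713.41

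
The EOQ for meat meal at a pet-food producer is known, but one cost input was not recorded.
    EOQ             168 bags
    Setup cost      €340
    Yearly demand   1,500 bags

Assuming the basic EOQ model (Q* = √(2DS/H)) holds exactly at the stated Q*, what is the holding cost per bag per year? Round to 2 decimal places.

EOQ relation: Q² = 2DS/H, so rearrange for the unknown.
H = 2DS / Q² = 2 × 1,500 × 340 / 168² = 36.1395

€36.14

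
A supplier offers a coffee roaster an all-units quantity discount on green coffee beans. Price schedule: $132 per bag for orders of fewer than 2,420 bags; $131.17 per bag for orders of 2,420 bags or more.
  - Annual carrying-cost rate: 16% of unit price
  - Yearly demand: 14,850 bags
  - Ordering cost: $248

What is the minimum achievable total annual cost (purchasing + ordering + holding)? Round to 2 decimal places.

$1,972,672.43

H₁ = 16%×$132 = $21.1200;  H₂ = 16%×$131.17 = $20.9872
EOQ₁ = √(2×14,850×248/21.1200) = 590.55  (< 2,420, feasible at tier 1)
EOQ₂ = √(2×14,850×248/20.9872) = 592.42  (< 2,420 → use Q = 2,420 at tier-2 price)
TC(tier 1 (EOQ₁), Q≈590.6) = $1,972,672.43
TC(tier 2, Q≈2,420.0) = $1,974,790.83
Minimum at tier 1 (EOQ₁): $1,972,672.43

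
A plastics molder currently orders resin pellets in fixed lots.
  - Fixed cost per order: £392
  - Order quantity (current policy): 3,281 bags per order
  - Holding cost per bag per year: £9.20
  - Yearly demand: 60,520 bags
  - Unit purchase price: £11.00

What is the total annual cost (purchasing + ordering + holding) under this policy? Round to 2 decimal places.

£688,043.27

Annual ordering cost = (D/Q)·S = (60,520/3,281) × 392 = £7,230.67
Annual holding cost  = (Q/2)·H = (3,281/2) × 9.2 = £15,092.60
Purchase cost = D·C = 60,520 × 11 = £665,720.00
Total = £7,230.67 + £15,092.60 + £665,720.00 = £688,043.27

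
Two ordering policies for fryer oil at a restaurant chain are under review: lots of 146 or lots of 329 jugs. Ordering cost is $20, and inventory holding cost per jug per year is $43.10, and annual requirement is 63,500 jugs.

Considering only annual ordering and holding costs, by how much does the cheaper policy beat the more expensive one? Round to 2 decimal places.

$894.80

Annual cost at Q: ordering D·S/Q plus holding Q·H/2.
TC(146) = (63,500/146)×20 + (146/2)×43.1 = $11,844.93
TC(329) = (63,500/329)×20 + (329/2)×43.1 = $10,950.13
Lots of 329 are cheaper by $894.80.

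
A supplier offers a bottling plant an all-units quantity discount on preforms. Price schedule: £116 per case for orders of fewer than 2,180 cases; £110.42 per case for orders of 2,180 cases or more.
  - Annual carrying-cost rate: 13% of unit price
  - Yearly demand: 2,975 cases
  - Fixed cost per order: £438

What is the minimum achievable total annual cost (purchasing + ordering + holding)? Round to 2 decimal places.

£344,743.74

H₁ = 13%×£116 = £15.0800;  H₂ = 13%×£110.42 = £14.3546
EOQ₁ = √(2×2,975×438/15.0800) = 415.71  (< 2,180, feasible at tier 1)
EOQ₂ = √(2×2,975×438/14.3546) = 426.09  (< 2,180 → use Q = 2,180 at tier-2 price)
TC(tier 1 (EOQ₁), Q≈415.7) = £351,368.97
TC(tier 2, Q≈2,180.0) = £344,743.74
Minimum at tier 2: £344,743.74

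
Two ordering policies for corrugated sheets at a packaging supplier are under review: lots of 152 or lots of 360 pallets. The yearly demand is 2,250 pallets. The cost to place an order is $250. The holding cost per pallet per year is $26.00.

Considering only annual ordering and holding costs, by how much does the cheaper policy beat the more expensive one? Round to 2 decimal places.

TC(Q) = (D/Q)S + (Q/2)H
TC(152) = (2,250/152)×250 + (152/2)×26 = $5,676.66
TC(360) = (2,250/360)×250 + (360/2)×26 = $6,242.50
Cheaper: Q = 152.  Difference = $565.84

$565.84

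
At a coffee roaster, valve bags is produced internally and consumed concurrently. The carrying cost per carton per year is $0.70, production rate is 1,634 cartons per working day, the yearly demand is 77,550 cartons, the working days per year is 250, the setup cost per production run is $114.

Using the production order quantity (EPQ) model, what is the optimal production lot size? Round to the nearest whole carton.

Daily demand d = 77,550/250 = 310.200; p = 1634; 1 − d/p = 0.81016
EPQ = √(2DS / (H(1 − d/p)))
    = √(2 × 77,550 × 114 / (0.7 × 0.81016)) ≈ 5,583.73

5,584 cartons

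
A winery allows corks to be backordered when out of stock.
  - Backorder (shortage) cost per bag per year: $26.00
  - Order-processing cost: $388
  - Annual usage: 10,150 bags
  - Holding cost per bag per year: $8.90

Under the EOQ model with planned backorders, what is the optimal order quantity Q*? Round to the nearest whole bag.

Basic EOQ = √(2·10,150·388/8.9) = 940.738
Backorder adjustment √((H+b)/b) = √((8.9+26)/26) = 1.1586
Q* = 940.738 × 1.1586 ≈ 1,089.92

1,090 bags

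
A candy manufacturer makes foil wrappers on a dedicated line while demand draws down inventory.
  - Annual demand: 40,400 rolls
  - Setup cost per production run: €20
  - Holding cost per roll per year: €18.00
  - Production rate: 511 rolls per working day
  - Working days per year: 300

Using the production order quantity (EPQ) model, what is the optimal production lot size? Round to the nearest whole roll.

Daily demand d = 40,400/300 = 134.667; p = 511; 1 − d/p = 0.73646
EPQ = √(2DS / (H(1 − d/p)))
    = √(2 × 40,400 × 20 / (18 × 0.73646)) ≈ 349.15

349 rolls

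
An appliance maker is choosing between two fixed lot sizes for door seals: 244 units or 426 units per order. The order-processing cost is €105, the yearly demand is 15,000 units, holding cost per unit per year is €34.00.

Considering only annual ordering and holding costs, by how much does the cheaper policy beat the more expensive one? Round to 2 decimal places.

For each Q, cost = (D/Q)·S + (Q/2)·H.
TC(244) = (15,000/244)×105 + (244/2)×34 = €10,602.92
TC(426) = (15,000/426)×105 + (426/2)×34 = €10,939.18
Cheaper: Q = 244.  Difference = €336.27

€336.27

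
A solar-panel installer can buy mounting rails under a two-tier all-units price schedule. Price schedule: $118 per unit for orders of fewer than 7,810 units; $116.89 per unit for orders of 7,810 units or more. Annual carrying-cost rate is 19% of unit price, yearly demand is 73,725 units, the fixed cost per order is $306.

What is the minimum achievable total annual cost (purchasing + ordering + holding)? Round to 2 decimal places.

H₁ = 19%×$118 = $22.4200;  H₂ = 19%×$116.89 = $22.2091
EOQ₁ = √(2×73,725×306/22.4200) = 1,418.62  (< 7,810, feasible at tier 1)
EOQ₂ = √(2×73,725×306/22.2091) = 1,425.34  (< 7,810 → use Q = 7,810 at tier-2 price)
TC(tier 1 (EOQ₁), Q≈1,418.6) = $8,731,355.40
TC(tier 2, Q≈7,810.0) = $8,707,330.37
Minimum at tier 2: $8,707,330.37

$8,707,330.37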